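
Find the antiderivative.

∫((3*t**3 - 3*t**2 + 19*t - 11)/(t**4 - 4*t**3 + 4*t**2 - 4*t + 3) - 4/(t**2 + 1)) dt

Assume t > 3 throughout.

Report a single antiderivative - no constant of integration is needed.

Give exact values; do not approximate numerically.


Answer: 5*log(t - 3) - 2*log(t - 1) - 8*atan(t).


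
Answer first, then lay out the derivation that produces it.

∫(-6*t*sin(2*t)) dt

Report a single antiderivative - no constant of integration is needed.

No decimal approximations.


The answer is 3*t*cos(2*t) - 3*sin(2*t)/2.
Step 1. Integrate ∫(-6*t*sin(2*t)) dt by parts with u = t, dv = (-6*sin(2*t)) dt, so v = 3*cos(2*t): now 3*t*cos(2*t) + ∫(-3*cos(2*t)) dt.
Step 2. Evaluate the standard form: now 3*t*cos(2*t) - 3*sin(2*t)/2.
Answer: 3*t*cos(2*t) - 3*sin(2*t)/2.


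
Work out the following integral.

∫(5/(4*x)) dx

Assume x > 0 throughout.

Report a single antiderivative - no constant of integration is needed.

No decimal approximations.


Answer: 5*log(x)/4.


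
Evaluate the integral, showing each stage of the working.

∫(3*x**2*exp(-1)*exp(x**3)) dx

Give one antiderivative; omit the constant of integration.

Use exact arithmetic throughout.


Step 1. Substitute u = x**3 - 1, turning ∫(3*x**2*exp(-1)*exp(x**3)) dx into ∫(exp(u)) du: now ∫(exp(u)) du.
Step 2. Evaluate the standard form: now exp(u).
Step 3. Substitute back u = x**3 - 1: now exp(x**3 - 1).
Answer: exp(x**3 - 1).


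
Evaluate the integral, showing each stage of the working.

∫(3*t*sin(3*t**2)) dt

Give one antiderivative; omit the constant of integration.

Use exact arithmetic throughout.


Step 1. Substitute u = t**2, turning ∫(3*t*sin(3*t**2)) dt into ∫(3*sin(3*u)/2) du: now ∫(3*sin(3*u)/2) du.
Step 2. Evaluate the standard form: now -cos(3*u)/2.
Step 3. Substitute back u = t**2: now -cos(3*t**2)/2.
Answer: -cos(3*t**2)/2.


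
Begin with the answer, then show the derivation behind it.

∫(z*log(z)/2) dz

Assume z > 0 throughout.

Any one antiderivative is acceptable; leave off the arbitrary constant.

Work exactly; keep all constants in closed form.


The answer is z**2*log(z)/4 - z**2/8.
Step 1. Integrate ∫(z*log(z)/2) dz by parts with u = log(z), dv = (z/2) dz, so v = z**2/4 [assuming z > 0]: now z**2*log(z)/4 + ∫(-z/4) dz.
Step 2. Evaluate the standard form: now z**2*log(z)/4 - z**2/8.
Answer: z**2*log(z)/4 - z**2/8.


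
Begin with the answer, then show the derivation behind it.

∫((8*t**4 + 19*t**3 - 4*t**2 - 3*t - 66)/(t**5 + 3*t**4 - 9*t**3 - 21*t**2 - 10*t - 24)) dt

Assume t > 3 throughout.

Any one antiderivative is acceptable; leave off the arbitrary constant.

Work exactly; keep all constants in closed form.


The answer is 3*log(t - 3) + 2*log(t + 2) + 3*log(t + 4) + 2*atan(t).
Step 1. Decompose ∫((8*t**4 + 19*t**3 - 4*t**2 - 3*t - 66)/(t**5 + 3*t**4 - 9*t**3 - 21*t**2 - 10*t - 24)) dt by partial fractions, (8*t**4 + 19*t**3 - 4*t**2 - 3*t - 66)/(t**5 + 3*t**4 - 9*t**3 - 21*t**2 - 10*t - 24) = 2/(t**2 + 1) + 3/(t + 4) + 2/(t + 2) + 3/(t - 3): now ∫(3/(t - 3)) dt + ∫(2/(t + 2)) dt + ∫(3/(t + 4)) dt + ∫(2/(t**2 + 1)) dt.
Step 2. Evaluate the standard form [assuming t > -2]: now 2*log(t + 2) + ∫(3/(t - 3)) dt + ∫(3/(t + 4)) dt + ∫(2/(t**2 + 1)) dt.
Step 3. Evaluate the standard form [assuming t > 3]: now 3*log(t - 3) + 2*log(t + 2) + ∫(3/(t + 4)) dt + ∫(2/(t**2 + 1)) dt.
Step 4. Evaluate the standard form [assuming t > -4]: now 3*log(t - 3) + 2*log(t + 2) + 3*log(t + 4) + ∫(2/(t**2 + 1)) dt.
Step 5. Evaluate the standard form: now 3*log(t - 3) + 2*log(t + 2) + 3*log(t + 4) + 2*atan(t).
Answer: 3*log(t - 3) + 2*log(t + 2) + 3*log(t + 4) + 2*atan(t).


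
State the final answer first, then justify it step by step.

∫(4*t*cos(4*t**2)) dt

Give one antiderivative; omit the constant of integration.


The answer is sin(4*t**2)/2.
Step 1. Substitute u = t**2, turning ∫(4*t*cos(4*t**2)) dt into ∫(2*cos(4*u)) du: now ∫(2*cos(4*u)) du.
Step 2. Evaluate the standard form: now sin(4*u)/2.
Step 3. Substitute back u = t**2: now sin(4*t**2)/2.
Answer: sin(4*t**2)/2.


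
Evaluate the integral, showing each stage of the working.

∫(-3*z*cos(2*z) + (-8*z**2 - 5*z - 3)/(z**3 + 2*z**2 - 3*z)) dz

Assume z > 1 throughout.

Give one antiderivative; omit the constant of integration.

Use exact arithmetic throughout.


Step 1. Rewrite: now ∫(-3*z*cos(2*z)) dz + ∫((-8*z**2 - 5*z - 3)/(z**3 + 2*z**2 - 3*z)) dz.
Step 2. Integrate ∫(-3*z*cos(2*z)) dz by parts with u = z, dv = (-3*cos(2*z)) dz, so v = -3*sin(2*z)/2: now -3*z*sin(2*z)/2 + ∫((-8*z**2 - 5*z - 3)/(z**3 + 2*z**2 - 3*z)) dz + ∫(3*sin(2*z)/2) dz.
Step 3. Evaluate the standard form: now -3*z*sin(2*z)/2 - 3*cos(2*z)/4 + ∫((-8*z**2 - 5*z - 3)/(z**3 + 2*z**2 - 3*z)) dz.
Step 4. Decompose ∫((-8*z**2 - 5*z - 3)/(z**3 + 2*z**2 - 3*z)) dz by partial fractions, (-8*z**2 - 5*z - 3)/(z**3 + 2*z**2 - 3*z) = -5/(z + 3) - 4/(z - 1) + 1/z: now -3*z*sin(2*z)/2 - 3*cos(2*z)/4 + ∫(1/z) dz + ∫(-4/(z - 1)) dz + ∫(-5/(z + 3)) dz.
Step 5. Evaluate the standard form [assuming z > 1]: now -3*z*sin(2*z)/2 - 4*log(z - 1) - 3*cos(2*z)/4 + ∫(1/z) dz + ∫(-5/(z + 3)) dz.
Step 6. Evaluate the standard form [assuming z > -3]: now -3*z*sin(2*z)/2 - 4*log(z - 1) - 5*log(z + 3) - 3*cos(2*z)/4 + ∫(1/z) dz.
Step 7. Evaluate the standard form [assuming z > 0]: now -3*z*sin(2*z)/2 + log(z) - 4*log(z - 1) - 5*log(z + 3) - 3*cos(2*z)/4.
Answer: -3*z*sin(2*z)/2 + log(z) - 4*log(z - 1) - 5*log(z + 3) - 3*cos(2*z)/4.


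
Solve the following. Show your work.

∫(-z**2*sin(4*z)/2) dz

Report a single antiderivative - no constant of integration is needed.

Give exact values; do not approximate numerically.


Step 1. Integrate ∫(-z**2*sin(4*z)/2) dz by parts with u = z**2, dv = (-sin(4*z)/2) dz, so v = cos(4*z)/8: now z**2*cos(4*z)/8 + ∫(-z*cos(4*z)/4) dz.
Step 2. Integrate ∫(-z*cos(4*z)/4) dz by parts with u = z, dv = (-cos(4*z)/4) dz, so v = -sin(4*z)/16: now z**2*cos(4*z)/8 - z*sin(4*z)/16 + ∫(sin(4*z)/16) dz.
Step 3. Evaluate the standard form: now z**2*cos(4*z)/8 - z*sin(4*z)/16 - cos(4*z)/64.
Answer: z**2*cos(4*z)/8 - z*sin(4*z)/16 - cos(4*z)/64.


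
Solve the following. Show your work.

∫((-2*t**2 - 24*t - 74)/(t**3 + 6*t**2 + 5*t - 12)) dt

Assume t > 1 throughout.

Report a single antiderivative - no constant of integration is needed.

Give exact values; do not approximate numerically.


Step 1. Decompose ∫((-2*t**2 - 24*t - 74)/(t**3 + 6*t**2 + 5*t - 12)) dt by partial fractions, (-2*t**2 - 24*t - 74)/(t**3 + 6*t**2 + 5*t - 12) = -2/(t + 4) + 5/(t + 3) - 5/(t - 1): now ∫(-5/(t - 1)) dt + ∫(5/(t + 3)) dt + ∫(-2/(t + 4)) dt.
Step 2. Evaluate the standard form [assuming t > -4]: now -2*log(t + 4) + ∫(-5/(t - 1)) dt + ∫(5/(t + 3)) dt.
Step 3. Evaluate the standard form [assuming t > 1]: now -5*log(t - 1) - 2*log(t + 4) + ∫(5/(t + 3)) dt.
Step 4. Evaluate the standard form [assuming t > -3]: now -5*log(t - 1) + 5*log(t + 3) - 2*log(t + 4).
Answer: -5*log(t - 1) + 5*log(t + 3) - 2*log(t + 4).


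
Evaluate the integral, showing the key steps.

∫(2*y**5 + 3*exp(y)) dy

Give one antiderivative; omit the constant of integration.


Step 1. Rewrite: now ∫(2*y**5) dy + ∫(3*exp(y)) dy.
Step 2. Evaluate the standard form: now y**6/3 + ∫(3*exp(y)) dy.
Step 3. Evaluate the standard form: now y**6/3 + 3*exp(y).
Answer: y**6/3 + 3*exp(y).


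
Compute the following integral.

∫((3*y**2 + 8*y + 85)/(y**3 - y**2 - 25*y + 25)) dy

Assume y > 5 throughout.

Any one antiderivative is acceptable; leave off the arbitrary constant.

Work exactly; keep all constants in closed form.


Answer: 5*log(y - 5) - 4*log(y - 1) + 2*log(y + 5).


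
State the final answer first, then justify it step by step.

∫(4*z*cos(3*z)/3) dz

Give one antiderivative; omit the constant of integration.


The answer is 4*z*sin(3*z)/9 + 4*cos(3*z)/27.
Step 1. Integrate ∫(4*z*cos(3*z)/3) dz by parts with u = z, dv = (4*cos(3*z)/3) dz, so v = 4*sin(3*z)/9: now 4*z*sin(3*z)/9 + ∫(-4*sin(3*z)/9) dz.
Step 2. Evaluate the standard form: now 4*z*sin(3*z)/9 + 4*cos(3*z)/27.
Answer: 4*z*sin(3*z)/9 + 4*cos(3*z)/27.


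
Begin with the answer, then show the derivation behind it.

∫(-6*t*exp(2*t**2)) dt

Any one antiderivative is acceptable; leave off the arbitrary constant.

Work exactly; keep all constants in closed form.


The answer is -3*exp(2*t**2)/2.
Step 1. Substitute u = t**2, turning ∫(-6*t*exp(2*t**2)) dt into ∫(-3*exp(2*u)) du: now ∫(-3*exp(2*u)) du.
Step 2. Evaluate the standard form: now -3*exp(2*u)/2.
Step 3. Substitute back u = t**2: now -3*exp(2*t**2)/2.
Answer: -3*exp(2*t**2)/2.


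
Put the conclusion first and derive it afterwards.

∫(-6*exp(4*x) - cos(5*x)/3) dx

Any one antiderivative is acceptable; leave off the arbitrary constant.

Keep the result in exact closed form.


The answer is -3*exp(4*x)/2 - sin(5*x)/15.
Step 1. Rewrite: now ∫(-6*exp(4*x)) dx + ∫(-cos(5*x)/3) dx.
Step 2. Evaluate the standard form: now -3*exp(4*x)/2 + ∫(-cos(5*x)/3) dx.
Step 3. Evaluate the standard form: now -3*exp(4*x)/2 - sin(5*x)/15.
Answer: -3*exp(4*x)/2 - sin(5*x)/15.


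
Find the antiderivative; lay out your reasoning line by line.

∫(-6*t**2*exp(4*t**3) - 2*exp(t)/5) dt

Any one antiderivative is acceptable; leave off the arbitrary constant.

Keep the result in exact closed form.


Step 1. Rewrite: now ∫(-6*t**2*exp(4*t**3)) dt + ∫(-2*exp(t)/5) dt.
Step 2. Substitute u = t**3, turning ∫(-6*t**2*exp(4*t**3)) dt into ∫(-2*exp(4*u)) du: now ∫(-2*exp(t)/5) dt + ∫(-2*exp(4*u)) du.
Step 3. Evaluate the standard form: now -exp(4*u)/2 + ∫(-2*exp(t)/5) dt.
Step 4. Substitute back u = t**3: now -exp(4*t**3)/2 + ∫(-2*exp(t)/5) dt.
Step 5. Evaluate the standard form: now -2*exp(t)/5 - exp(4*t**3)/2.
Answer: -2*exp(t)/5 - exp(4*t**3)/2.


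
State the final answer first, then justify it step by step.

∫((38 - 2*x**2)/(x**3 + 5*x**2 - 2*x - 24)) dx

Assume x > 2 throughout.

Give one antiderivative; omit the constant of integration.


The answer is log(x - 2) - 4*log(x + 3) + log(x + 4).
Step 1. Decompose ∫((38 - 2*x**2)/(x**3 + 5*x**2 - 2*x - 24)) dx by partial fractions, (38 - 2*x**2)/(x**3 + 5*x**2 - 2*x - 24) = 1/(x + 4) - 4/(x + 3) + 1/(x - 2): now ∫(1/(x - 2)) dx + ∫(-4/(x + 3)) dx + ∫(1/(x + 4)) dx.
Step 2. Evaluate the standard form [assuming x > -3]: now -4*log(x + 3) + ∫(1/(x - 2)) dx + ∫(1/(x + 4)) dx.
Step 3. Evaluate the standard form [assuming x > -4]: now -4*log(x + 3) + log(x + 4) + ∫(1/(x - 2)) dx.
Step 4. Evaluate the standard form [assuming x > 2]: now log(x - 2) - 4*log(x + 3) + log(x + 4).
Answer: log(x - 2) - 4*log(x + 3) + log(x + 4).


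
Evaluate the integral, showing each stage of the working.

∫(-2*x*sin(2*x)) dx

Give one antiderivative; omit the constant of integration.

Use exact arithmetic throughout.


Step 1. Integrate ∫(-2*x*sin(2*x)) dx by parts with u = x, dv = (-2*sin(2*x)) dx, so v = cos(2*x): now x*cos(2*x) + ∫(-cos(2*x)) dx.
Step 2. Evaluate the standard form: now x*cos(2*x) - sin(2*x)/2.
Answer: x*cos(2*x) - sin(2*x)/2.


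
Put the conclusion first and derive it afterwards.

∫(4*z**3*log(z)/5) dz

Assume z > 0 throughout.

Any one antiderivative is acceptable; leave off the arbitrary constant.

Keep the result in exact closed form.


The answer is z**4*log(z)/5 - z**4/20.
Step 1. Integrate ∫(4*z**3*log(z)/5) dz by parts with u = log(z), dv = (4*z**3/5) dz, so v = z**4/5 [assuming z > 0]: now z**4*log(z)/5 + ∫(-z**3/5) dz.
Step 2. Evaluate the standard form: now z**4*log(z)/5 - z**4/20.
Answer: z**4*log(z)/5 - z**4/20.


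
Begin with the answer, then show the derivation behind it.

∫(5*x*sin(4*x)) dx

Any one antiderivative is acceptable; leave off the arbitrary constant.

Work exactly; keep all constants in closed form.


The answer is -5*x*cos(4*x)/4 + 5*sin(4*x)/16.
Step 1. Integrate ∫(5*x*sin(4*x)) dx by parts with u = x, dv = (5*sin(4*x)) dx, so v = -5*cos(4*x)/4: now -5*x*cos(4*x)/4 + ∫(5*cos(4*x)/4) dx.
Step 2. Evaluate the standard form: now -5*x*cos(4*x)/4 + 5*sin(4*x)/16.
Answer: -5*x*cos(4*x)/4 + 5*sin(4*x)/16.


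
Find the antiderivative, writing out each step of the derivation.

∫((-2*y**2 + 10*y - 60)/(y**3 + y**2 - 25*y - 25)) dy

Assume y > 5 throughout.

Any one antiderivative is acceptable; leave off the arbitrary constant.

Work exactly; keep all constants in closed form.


Step 1. Decompose ∫((-2*y**2 + 10*y - 60)/(y**3 + y**2 - 25*y - 25)) dy by partial fractions, (-2*y**2 + 10*y - 60)/(y**3 + y**2 - 25*y - 25) = -4/(y + 5) + 3/(y + 1) - 1/(y - 5): now ∫(-1/(y - 5)) dy + ∫(3/(y + 1)) dy + ∫(-4/(y + 5)) dy.
Step 2. Evaluate the standard form [assuming y > -1]: now 3*log(y + 1) + ∫(-1/(y - 5)) dy + ∫(-4/(y + 5)) dy.
Step 3. Evaluate the standard form [assuming y > 5]: now -log(y - 5) + 3*log(y + 1) + ∫(-4/(y + 5)) dy.
Step 4. Evaluate the standard form [assuming y > -5]: now -log(y - 5) + 3*log(y + 1) - 4*log(y + 5).
Answer: -log(y - 5) + 3*log(y + 1) - 4*log(y + 5).


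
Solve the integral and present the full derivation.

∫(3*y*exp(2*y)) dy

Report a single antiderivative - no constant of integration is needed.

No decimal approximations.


Step 1. Integrate ∫(3*y*exp(2*y)) dy by parts with u = y, dv = (3*exp(2*y)) dy, so v = 3*exp(2*y)/2: now 3*y*exp(2*y)/2 + ∫(-3*exp(2*y)/2) dy.
Step 2. Evaluate the standard form: now 3*y*exp(2*y)/2 - 3*exp(2*y)/4.
Answer: 3*y*exp(2*y)/2 - 3*exp(2*y)/4.


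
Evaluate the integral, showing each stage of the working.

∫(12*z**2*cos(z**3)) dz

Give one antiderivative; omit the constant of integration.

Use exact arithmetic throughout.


Step 1. Substitute u = z**3, turning ∫(12*z**2*cos(z**3)) dz into ∫(4*cos(u)) du: now ∫(4*cos(u)) du.
Step 2. Evaluate the standard form: now 4*sin(u).
Step 3. Substitute back u = z**3: now 4*sin(z**3).
Answer: 4*sin(z**3).


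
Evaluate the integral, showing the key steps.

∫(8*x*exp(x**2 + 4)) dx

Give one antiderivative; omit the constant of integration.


Step 1. Substitute u = x**2 + 4, turning ∫(8*x*exp(x**2 + 4)) dx into ∫(4*exp(u)) du: now ∫(4*exp(u)) du.
Step 2. Evaluate the standard form: now 4*exp(u).
Step 3. Substitute back u = x**2 + 4: now 4*exp(x**2 + 4).
Answer: 4*exp(x**2 + 4).


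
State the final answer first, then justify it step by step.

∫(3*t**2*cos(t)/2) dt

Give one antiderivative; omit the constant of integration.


The answer is 3*t**2*sin(t)/2 + 3*t*cos(t) - 3*sin(t).
Step 1. Integrate ∫(3*t**2*cos(t)/2) dt by parts with u = t**2, dv = (3*cos(t)/2) dt, so v = 3*sin(t)/2: now 3*t**2*sin(t)/2 + ∫(-3*t*sin(t)) dt.
Step 2. Integrate ∫(-3*t*sin(t)) dt by parts with u = t, dv = (-3*sin(t)) dt, so v = 3*cos(t): now 3*t**2*sin(t)/2 + 3*t*cos(t) + ∫(-3*cos(t)) dt.
Step 3. Evaluate the standard form: now 3*t**2*sin(t)/2 + 3*t*cos(t) - 3*sin(t).
Answer: 3*t**2*sin(t)/2 + 3*t*cos(t) - 3*sin(t).


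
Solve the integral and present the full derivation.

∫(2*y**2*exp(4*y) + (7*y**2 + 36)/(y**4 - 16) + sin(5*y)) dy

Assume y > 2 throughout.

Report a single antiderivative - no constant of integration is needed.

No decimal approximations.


Step 1. Rewrite: now ∫(2*y**2*exp(4*y)) dy + ∫((7*y**2 + 36)/(y**4 - 16)) dy + ∫(sin(5*y)) dy.
Step 2. Integrate ∫(2*y**2*exp(4*y)) dy by parts with u = y**2, dv = (2*exp(4*y)) dy, so v = exp(4*y)/2: now y**2*exp(4*y)/2 + ∫(-y*exp(4*y)) dy + ∫((7*y**2 + 36)/(y**4 - 16)) dy + ∫(sin(5*y)) dy.
Step 3. Integrate ∫(-y*exp(4*y)) dy by parts with u = y, dv = (-exp(4*y)) dy, so v = -exp(4*y)/4: now y**2*exp(4*y)/2 - y*exp(4*y)/4 + ∫((7*y**2 + 36)/(y**4 - 16)) dy + ∫(exp(4*y)/4) dy + ∫(sin(5*y)) dy.
Step 4. Evaluate the standard form: now y**2*exp(4*y)/2 - y*exp(4*y)/4 + exp(4*y)/16 + ∫((7*y**2 + 36)/(y**4 - 16)) dy + ∫(sin(5*y)) dy.
Step 5. Decompose ∫((7*y**2 + 36)/(y**4 - 16)) dy by partial fractions, (7*y**2 + 36)/(y**4 - 16) = -1/(y**2 + 4) - 2/(y + 2) + 2/(y - 2): now y**2*exp(4*y)/2 - y*exp(4*y)/4 + exp(4*y)/16 + ∫(2/(y - 2)) dy + ∫(-2/(y + 2)) dy + ∫(-1/(y**2 + 4)) dy + ∫(sin(5*y)) dy.
Step 6. Evaluate the standard form [assuming y > -2]: now y**2*exp(4*y)/2 - y*exp(4*y)/4 + exp(4*y)/16 - 2*log(y + 2) + ∫(2/(y - 2)) dy + ∫(-1/(y**2 + 4)) dy + ∫(sin(5*y)) dy.
Step 7. Evaluate the standard form [assuming y > 2]: now y**2*exp(4*y)/2 - y*exp(4*y)/4 + exp(4*y)/16 + 2*log(y - 2) - 2*log(y + 2) + ∫(-1/(y**2 + 4)) dy + ∫(sin(5*y)) dy.
Step 8. Evaluate the standard form: now y**2*exp(4*y)/2 - y*exp(4*y)/4 + exp(4*y)/16 + 2*log(y - 2) - 2*log(y + 2) - atan(y/2)/2 + ∫(sin(5*y)) dy.
Step 9. Evaluate the standard form: now y**2*exp(4*y)/2 - y*exp(4*y)/4 + exp(4*y)/16 + 2*log(y - 2) - 2*log(y + 2) - cos(5*y)/5 - atan(y/2)/2.
Answer: y**2*exp(4*y)/2 - y*exp(4*y)/4 + exp(4*y)/16 + 2*log(y - 2) - 2*log(y + 2) - cos(5*y)/5 - atan(y/2)/2.


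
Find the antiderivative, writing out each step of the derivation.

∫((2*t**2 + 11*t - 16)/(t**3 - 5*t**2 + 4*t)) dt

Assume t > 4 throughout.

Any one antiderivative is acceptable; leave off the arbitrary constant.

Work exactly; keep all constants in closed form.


Step 1. Decompose ∫((2*t**2 + 11*t - 16)/(t**3 - 5*t**2 + 4*t)) dt by partial fractions, (2*t**2 + 11*t - 16)/(t**3 - 5*t**2 + 4*t) = 1/(t - 1) + 5/(t - 4) - 4/t: now ∫(-4/t) dt + ∫(5/(t - 4)) dt + ∫(1/(t - 1)) dt.
Step 2. Evaluate the standard form [assuming t > 0]: now -4*log(t) + ∫(5/(t - 4)) dt + ∫(1/(t - 1)) dt.
Step 3. Evaluate the standard form [assuming t > 1]: now -4*log(t) + log(t - 1) + ∫(5/(t - 4)) dt.
Step 4. Evaluate the standard form [assuming t > 4]: now -4*log(t) + 5*log(t - 4) + log(t - 1).
Answer: -4*log(t) + 5*log(t - 4) + log(t - 1).


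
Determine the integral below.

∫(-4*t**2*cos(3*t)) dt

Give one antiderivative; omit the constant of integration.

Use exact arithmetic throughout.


Answer: -4*t**2*sin(3*t)/3 - 8*t*cos(3*t)/9 + 8*sin(3*t)/27.


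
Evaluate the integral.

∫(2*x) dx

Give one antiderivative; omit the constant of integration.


Answer: x**2.


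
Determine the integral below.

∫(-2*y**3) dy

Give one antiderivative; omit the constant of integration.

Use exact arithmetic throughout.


Answer: -y**4/2.


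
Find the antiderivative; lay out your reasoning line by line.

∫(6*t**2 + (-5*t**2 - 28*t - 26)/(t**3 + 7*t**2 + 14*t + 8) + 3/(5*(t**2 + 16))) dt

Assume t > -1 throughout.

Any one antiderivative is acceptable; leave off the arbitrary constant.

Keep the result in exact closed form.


Step 1. Rewrite: now ∫(6*t**2) dt + ∫((-5*t**2 - 28*t - 26)/(t**3 + 7*t**2 + 14*t + 8)) dt + ∫(3/(5*(t**2 + 16))) dt.
Step 2. Evaluate the standard form: now 3*atan(t/4)/20 + ∫(6*t**2) dt + ∫((-5*t**2 - 28*t - 26)/(t**3 + 7*t**2 + 14*t + 8)) dt.
Step 3. Evaluate the standard form: now 2*t**3 + 3*atan(t/4)/20 + ∫((-5*t**2 - 28*t - 26)/(t**3 + 7*t**2 + 14*t + 8)) dt.
Step 4. Decompose ∫((-5*t**2 - 28*t - 26)/(t**3 + 7*t**2 + 14*t + 8)) dt by partial fractions, (-5*t**2 - 28*t - 26)/(t**3 + 7*t**2 + 14*t + 8) = 1/(t + 4) - 5/(t + 2) - 1/(t + 1): now 2*t**3 + 3*atan(t/4)/20 + ∫(-1/(t + 1)) dt + ∫(-5/(t + 2)) dt + ∫(1/(t + 4)) dt.
Step 5. Evaluate the standard form [assuming t > -1]: now 2*t**3 - log(t + 1) + 3*atan(t/4)/20 + ∫(-5/(t + 2)) dt + ∫(1/(t + 4)) dt.
Step 6. Evaluate the standard form [assuming t > -2]: now 2*t**3 - log(t + 1) - 5*log(t + 2) + 3*atan(t/4)/20 + ∫(1/(t + 4)) dt.
Step 7. Evaluate the standard form [assuming t > -4]: now 2*t**3 - log(t + 1) - 5*log(t + 2) + log(t + 4) + 3*atan(t/4)/20.
Answer: 2*t**3 - log(t + 1) - 5*log(t + 2) + log(t + 4) + 3*atan(t/4)/20.


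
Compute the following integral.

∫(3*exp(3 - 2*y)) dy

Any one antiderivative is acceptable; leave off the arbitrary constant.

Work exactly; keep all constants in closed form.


Answer: -3*exp(3 - 2*y)/2.


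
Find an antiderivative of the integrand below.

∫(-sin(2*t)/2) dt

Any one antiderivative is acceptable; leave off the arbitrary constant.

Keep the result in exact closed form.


Answer: cos(2*t)/4.


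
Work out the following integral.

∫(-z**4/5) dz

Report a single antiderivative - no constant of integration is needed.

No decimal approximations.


Answer: -z**5/25.


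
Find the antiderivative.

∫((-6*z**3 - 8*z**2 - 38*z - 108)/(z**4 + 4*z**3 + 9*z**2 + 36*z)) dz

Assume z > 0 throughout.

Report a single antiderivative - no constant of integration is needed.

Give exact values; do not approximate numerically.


Answer: -3*log(z) - 3*log(z + 4) + 4*atan(z/3)/3.


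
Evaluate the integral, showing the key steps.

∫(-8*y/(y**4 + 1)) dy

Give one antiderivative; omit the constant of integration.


Step 1. Substitute u = y**2, turning ∫(-8*y/(y**4 + 1)) dy into ∫(-4/(u**2 + 1)) du: now ∫(-4/(u**2 + 1)) du.
Step 2. Evaluate the standard form: now -4*atan(u).
Step 3. Substitute back u = y**2: now -4*atan(y**2).
Answer: -4*atan(y**2).


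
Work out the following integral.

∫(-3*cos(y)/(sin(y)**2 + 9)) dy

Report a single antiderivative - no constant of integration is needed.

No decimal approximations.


Answer: -atan(sin(y)/3).


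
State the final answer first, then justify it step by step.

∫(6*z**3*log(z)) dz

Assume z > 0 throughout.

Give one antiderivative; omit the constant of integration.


The answer is 3*z**4*log(z)/2 - 3*z**4/8.
Step 1. Integrate ∫(6*z**3*log(z)) dz by parts with u = log(z), dv = (6*z**3) dz, so v = 3*z**4/2 [assuming z > 0]: now 3*z**4*log(z)/2 + ∫(-3*z**3/2) dz.
Step 2. Evaluate the standard form: now 3*z**4*log(z)/2 - 3*z**4/8.
Answer: 3*z**4*log(z)/2 - 3*z**4/8.


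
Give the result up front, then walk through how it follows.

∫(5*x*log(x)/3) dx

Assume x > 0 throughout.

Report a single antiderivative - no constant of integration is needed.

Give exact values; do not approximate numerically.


The answer is 5*x**2*log(x)/6 - 5*x**2/12.
Step 1. Integrate ∫(5*x*log(x)/3) dx by parts with u = log(x), dv = (5*x/3) dx, so v = 5*x**2/6 [assuming x > 0]: now 5*x**2*log(x)/6 + ∫(-5*x/6) dx.
Step 2. Evaluate the standard form: now 5*x**2*log(x)/6 - 5*x**2/12.
Answer: 5*x**2*log(x)/6 - 5*x**2/12.


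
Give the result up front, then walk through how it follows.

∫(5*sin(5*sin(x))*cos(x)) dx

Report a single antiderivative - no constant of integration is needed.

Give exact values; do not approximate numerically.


The answer is -cos(5*sin(x)).
Step 1. Substitute u = sin(x), turning ∫(5*sin(5*sin(x))*cos(x)) dx into ∫(5*sin(5*u)) du: now ∫(5*sin(5*u)) du.
Step 2. Evaluate the standard form: now -cos(5*u).
Step 3. Substitute back u = sin(x): now -cos(5*sin(x)).
Answer: -cos(5*sin(x)).


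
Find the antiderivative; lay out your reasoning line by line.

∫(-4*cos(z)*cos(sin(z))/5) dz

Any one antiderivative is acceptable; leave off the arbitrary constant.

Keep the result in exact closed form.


Step 1. Substitute u = sin(z), turning ∫(-4*cos(z)*cos(sin(z))/5) dz into ∫(-4*cos(u)/5) du: now ∫(-4*cos(u)/5) du.
Step 2. Evaluate the standard form: now -4*sin(u)/5.
Step 3. Substitute back u = sin(z): now -4*sin(sin(z))/5.
Answer: -4*sin(sin(z))/5.


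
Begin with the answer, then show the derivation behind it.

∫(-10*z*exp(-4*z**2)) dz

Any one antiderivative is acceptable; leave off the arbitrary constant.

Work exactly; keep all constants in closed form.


The answer is 5*exp(-4*z**2)/4.
Step 1. Substitute u = z**2, turning ∫(-10*z*exp(-4*z**2)) dz into ∫(-5*exp(-4*u)) du: now ∫(-5*exp(-4*u)) du.
Step 2. Evaluate the standard form: now 5*exp(-4*u)/4.
Step 3. Substitute back u = z**2: now 5*exp(-4*z**2)/4.
Answer: 5*exp(-4*z**2)/4.


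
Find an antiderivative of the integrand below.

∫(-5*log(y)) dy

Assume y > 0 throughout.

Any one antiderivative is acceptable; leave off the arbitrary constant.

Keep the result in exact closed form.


Answer: -5*y*log(y) + 5*y.


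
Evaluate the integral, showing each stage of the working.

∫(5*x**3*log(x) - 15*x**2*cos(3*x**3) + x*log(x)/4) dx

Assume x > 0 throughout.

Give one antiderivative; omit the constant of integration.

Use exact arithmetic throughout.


Step 1. Rewrite: now ∫(x*log(x)/4) dx + ∫(-15*x**2*cos(3*x**3)) dx + ∫(5*x**3*log(x)) dx.
Step 2. Integrate ∫(5*x**3*log(x)) dx by parts with u = log(x), dv = (5*x**3) dx, so v = 5*x**4/4 [assuming x > 0]: now 5*x**4*log(x)/4 + ∫(-5*x**3/4) dx + ∫(x*log(x)/4) dx + ∫(-15*x**2*cos(3*x**3)) dx.
Step 3. Evaluate the standard form: now 5*x**4*log(x)/4 - 5*x**4/16 + ∫(x*log(x)/4) dx + ∫(-15*x**2*cos(3*x**3)) dx.
Step 4. Substitute u = x**3, turning ∫(-15*x**2*cos(3*x**3)) dx into ∫(-5*cos(3*u)) du: now 5*x**4*log(x)/4 - 5*x**4/16 + ∫(x*log(x)/4) dx + ∫(-5*cos(3*u)) du.
Step 5. Evaluate the standard form: now 5*x**4*log(x)/4 - 5*x**4/16 - 5*sin(3*u)/3 + ∫(x*log(x)/4) dx.
Step 6. Substitute back u = x**3: now 5*x**4*log(x)/4 - 5*x**4/16 - 5*sin(3*x**3)/3 + ∫(x*log(x)/4) dx.
Step 7. Integrate ∫(x*log(x)/4) dx by parts with u = log(x), dv = (x/4) dx, so v = x**2/8 [assuming x > 0]: now 5*x**4*log(x)/4 - 5*x**4/16 + x**2*log(x)/8 - 5*sin(3*x**3)/3 + ∫(-x/8) dx.
Step 8. Evaluate the standard form: now 5*x**4*log(x)/4 - 5*x**4/16 + x**2*log(x)/8 - x**2/16 - 5*sin(3*x**3)/3.
Answer: 5*x**4*log(x)/4 - 5*x**4/16 + x**2*log(x)/8 - x**2/16 - 5*sin(3*x**3)/3.


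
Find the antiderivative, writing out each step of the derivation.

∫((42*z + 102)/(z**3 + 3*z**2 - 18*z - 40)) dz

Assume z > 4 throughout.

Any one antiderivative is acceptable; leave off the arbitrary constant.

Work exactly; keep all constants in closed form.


Step 1. Decompose ∫((42*z + 102)/(z**3 + 3*z**2 - 18*z - 40)) dz by partial fractions, (42*z + 102)/(z**3 + 3*z**2 - 18*z - 40) = -4/(z + 5) - 1/(z + 2) + 5/(z - 4): now ∫(5/(z - 4)) dz + ∫(-1/(z + 2)) dz + ∫(-4/(z + 5)) dz.
Step 2. Evaluate the standard form [assuming z > -2]: now -log(z + 2) + ∫(5/(z - 4)) dz + ∫(-4/(z + 5)) dz.
Step 3. Evaluate the standard form [assuming z > 4]: now 5*log(z - 4) - log(z + 2) + ∫(-4/(z + 5)) dz.
Step 4. Evaluate the standard form [assuming z > -5]: now 5*log(z - 4) - log(z + 2) - 4*log(z + 5).
Answer: 5*log(z - 4) - log(z + 2) - 4*log(z + 5).


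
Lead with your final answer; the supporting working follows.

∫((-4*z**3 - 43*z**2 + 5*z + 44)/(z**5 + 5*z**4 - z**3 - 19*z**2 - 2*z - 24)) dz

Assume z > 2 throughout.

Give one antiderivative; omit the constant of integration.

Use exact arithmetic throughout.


The answer is -log(z - 2) + 5*log(z + 3) - 4*log(z + 4) - 3*atan(z).
Step 1. Decompose ∫((-4*z**3 - 43*z**2 + 5*z + 44)/(z**5 + 5*z**4 - z**3 - 19*z**2 - 2*z - 24)) dz by partial fractions, (-4*z**3 - 43*z**2 + 5*z + 44)/(z**5 + 5*z**4 - z**3 - 19*z**2 - 2*z - 24) = -3/(z**2 + 1) - 4/(z + 4) + 5/(z + 3) - 1/(z - 2): now ∫(-1/(z - 2)) dz + ∫(5/(z + 3)) dz + ∫(-4/(z + 4)) dz + ∫(-3/(z**2 + 1)) dz.
Step 2. Evaluate the standard form [assuming z > -4]: now -4*log(z + 4) + ∫(-1/(z - 2)) dz + ∫(5/(z + 3)) dz + ∫(-3/(z**2 + 1)) dz.
Step 3. Evaluate the standard form [assuming z > -3]: now 5*log(z + 3) - 4*log(z + 4) + ∫(-1/(z - 2)) dz + ∫(-3/(z**2 + 1)) dz.
Step 4. Evaluate the standard form [assuming z > 2]: now -log(z - 2) + 5*log(z + 3) - 4*log(z + 4) + ∫(-3/(z**2 + 1)) dz.
Step 5. Evaluate the standard form: now -log(z - 2) + 5*log(z + 3) - 4*log(z + 4) - 3*atan(z).
Answer: -log(z - 2) + 5*log(z + 3) - 4*log(z + 4) - 3*atan(z).


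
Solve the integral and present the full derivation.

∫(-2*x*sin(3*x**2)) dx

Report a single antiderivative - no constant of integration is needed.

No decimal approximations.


Step 1. Substitute u = x**2, turning ∫(-2*x*sin(3*x**2)) dx into ∫(-sin(3*u)) du: now ∫(-sin(3*u)) du.
Step 2. Evaluate the standard form: now cos(3*u)/3.
Step 3. Substitute back u = x**2: now cos(3*x**2)/3.
Answer: cos(3*x**2)/3.


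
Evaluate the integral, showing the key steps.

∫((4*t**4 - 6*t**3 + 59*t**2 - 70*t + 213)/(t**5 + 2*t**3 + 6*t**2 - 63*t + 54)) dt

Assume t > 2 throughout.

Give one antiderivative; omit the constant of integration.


Step 1. Decompose ∫((4*t**4 - 6*t**3 + 59*t**2 - 70*t + 213)/(t**5 + 2*t**3 + 6*t**2 - 63*t + 54)) dt by partial fractions, (4*t**4 - 6*t**3 + 59*t**2 - 70*t + 213)/(t**5 + 2*t**3 + 6*t**2 - 63*t + 54) = 1/(t**2 + 9) + 4/(t + 3) - 5/(t - 1) + 5/(t - 2): now ∫(5/(t - 2)) dt + ∫(-5/(t - 1)) dt + ∫(4/(t + 3)) dt + ∫(1/(t**2 + 9)) dt.
Step 2. Evaluate the standard form [assuming t > 2]: now 5*log(t - 2) + ∫(-5/(t - 1)) dt + ∫(4/(t + 3)) dt + ∫(1/(t**2 + 9)) dt.
Step 3. Evaluate the standard form [assuming t > 1]: now 5*log(t - 2) - 5*log(t - 1) + ∫(4/(t + 3)) dt + ∫(1/(t**2 + 9)) dt.
Step 4. Evaluate the standard form [assuming t > -3]: now 5*log(t - 2) - 5*log(t - 1) + 4*log(t + 3) + ∫(1/(t**2 + 9)) dt.
Step 5. Evaluate the standard form: now 5*log(t - 2) - 5*log(t - 1) + 4*log(t + 3) + atan(t/3)/3.
Answer: 5*log(t - 2) - 5*log(t - 1) + 4*log(t + 3) + atan(t/3)/3.


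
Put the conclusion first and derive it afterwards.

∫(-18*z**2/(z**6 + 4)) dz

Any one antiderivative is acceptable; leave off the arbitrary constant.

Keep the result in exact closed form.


The answer is -3*atan(z**3/2).
Step 1. Substitute u = z**3, turning ∫(-18*z**2/(z**6 + 4)) dz into ∫(-6/(u**2 + 4)) du: now ∫(-6/(u**2 + 4)) du.
Step 2. Evaluate the standard form: now -3*atan(u/2).
Step 3. Substitute back u = z**3: now -3*atan(z**3/2).
Answer: -3*atan(z**3/2).


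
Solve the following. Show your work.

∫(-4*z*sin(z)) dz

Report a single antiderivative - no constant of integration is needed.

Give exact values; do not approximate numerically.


Step 1. Integrate ∫(-4*z*sin(z)) dz by parts with u = z, dv = (-4*sin(z)) dz, so v = 4*cos(z): now 4*z*cos(z) + ∫(-4*cos(z)) dz.
Step 2. Evaluate the standard form: now 4*z*cos(z) - 4*sin(z).
Answer: 4*z*cos(z) - 4*sin(z).


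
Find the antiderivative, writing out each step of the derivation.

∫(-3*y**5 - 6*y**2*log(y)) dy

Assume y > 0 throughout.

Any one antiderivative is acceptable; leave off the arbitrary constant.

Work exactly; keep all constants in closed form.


Step 1. Rewrite: now ∫(-3*y**5) dy + ∫(-6*y**2*log(y)) dy.
Step 2. Integrate ∫(-6*y**2*log(y)) dy by parts with u = log(y), dv = (-6*y**2) dy, so v = -2*y**3 [assuming y > 0]: now -2*y**3*log(y) + ∫(2*y**2) dy + ∫(-3*y**5) dy.
Step 3. Evaluate the standard form: now -2*y**3*log(y) + 2*y**3/3 + ∫(-3*y**5) dy.
Step 4. Evaluate the standard form: now -y**6/2 - 2*y**3*log(y) + 2*y**3/3.
Answer: -y**6/2 - 2*y**3*log(y) + 2*y**3/3.


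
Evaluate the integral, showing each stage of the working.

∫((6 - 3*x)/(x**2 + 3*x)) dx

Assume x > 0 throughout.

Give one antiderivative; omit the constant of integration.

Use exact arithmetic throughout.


Step 1. Decompose ∫((6 - 3*x)/(x**2 + 3*x)) dx by partial fractions, (6 - 3*x)/(x**2 + 3*x) = -5/(x + 3) + 2/x: now ∫(2/x) dx + ∫(-5/(x + 3)) dx.
Step 2. Evaluate the standard form [assuming x > -3]: now -5*log(x + 3) + ∫(2/x) dx.
Step 3. Evaluate the standard form [assuming x > 0]: now 2*log(x) - 5*log(x + 3).
Answer: 2*log(x) - 5*log(x + 3).


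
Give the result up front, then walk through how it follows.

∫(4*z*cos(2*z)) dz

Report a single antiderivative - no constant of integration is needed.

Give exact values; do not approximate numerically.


The answer is 2*z*sin(2*z) + cos(2*z).
Step 1. Integrate ∫(4*z*cos(2*z)) dz by parts with u = z, dv = (4*cos(2*z)) dz, so v = 2*sin(2*z): now 2*z*sin(2*z) + ∫(-2*sin(2*z)) dz.
Step 2. Evaluate the standard form: now 2*z*sin(2*z) + cos(2*z).
Answer: 2*z*sin(2*z) + cos(2*z).


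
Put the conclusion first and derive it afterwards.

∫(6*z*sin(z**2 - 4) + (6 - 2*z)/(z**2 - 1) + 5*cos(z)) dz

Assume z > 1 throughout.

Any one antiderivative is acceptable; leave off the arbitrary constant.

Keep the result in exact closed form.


The answer is 2*log(z - 1) - 4*log(z + 1) + 5*sin(z) - 3*cos(z**2 - 4).
Step 1. Rewrite: now ∫(6*z*sin(z**2 - 4)) dz + ∫((6 - 2*z)/(z**2 - 1)) dz + ∫(5*cos(z)) dz.
Step 2. Decompose ∫((6 - 2*z)/(z**2 - 1)) dz by partial fractions, (6 - 2*z)/(z**2 - 1) = -4/(z + 1) + 2/(z - 1): now ∫(6*z*sin(z**2 - 4)) dz + ∫(2/(z - 1)) dz + ∫(-4/(z + 1)) dz + ∫(5*cos(z)) dz.
Step 3. Evaluate the standard form [assuming z > 1]: now 2*log(z - 1) + ∫(6*z*sin(z**2 - 4)) dz + ∫(-4/(z + 1)) dz + ∫(5*cos(z)) dz.
Step 4. Evaluate the standard form [assuming z > -1]: now 2*log(z - 1) - 4*log(z + 1) + ∫(6*z*sin(z**2 - 4)) dz + ∫(5*cos(z)) dz.
Step 5. Substitute u = z**2 - 4, turning ∫(6*z*sin(z**2 - 4)) dz into ∫(3*sin(u)) du: now 2*log(z - 1) - 4*log(z + 1) + ∫(3*sin(u)) du + ∫(5*cos(z)) dz.
Step 6. Evaluate the standard form: now 2*log(z - 1) - 4*log(z + 1) - 3*cos(u) + ∫(5*cos(z)) dz.
Step 7. Substitute back u = z**2 - 4: now 2*log(z - 1) - 4*log(z + 1) - 3*cos(z**2 - 4) + ∫(5*cos(z)) dz.
Step 8. Evaluate the standard form: now 2*log(z - 1) - 4*log(z + 1) + 5*sin(z) - 3*cos(z**2 - 4).
Answer: 2*log(z - 1) - 4*log(z + 1) + 5*sin(z) - 3*cos(z**2 - 4).


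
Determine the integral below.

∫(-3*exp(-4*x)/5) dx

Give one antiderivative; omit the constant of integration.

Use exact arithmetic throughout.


Answer: 3*exp(-4*x)/20.


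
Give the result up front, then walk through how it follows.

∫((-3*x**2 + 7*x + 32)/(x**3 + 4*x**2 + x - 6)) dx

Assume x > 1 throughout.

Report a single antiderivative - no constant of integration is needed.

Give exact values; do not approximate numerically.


The answer is 3*log(x - 1) - 2*log(x + 2) - 4*log(x + 3).
Step 1. Decompose ∫((-3*x**2 + 7*x + 32)/(x**3 + 4*x**2 + x - 6)) dx by partial fractions, (-3*x**2 + 7*x + 32)/(x**3 + 4*x**2 + x - 6) = -4/(x + 3) - 2/(x + 2) + 3/(x - 1): now ∫(3/(x - 1)) dx + ∫(-2/(x + 2)) dx + ∫(-4/(x + 3)) dx.
Step 2. Evaluate the standard form [assuming x > -2]: now -2*log(x + 2) + ∫(3/(x - 1)) dx + ∫(-4/(x + 3)) dx.
Step 3. Evaluate the standard form [assuming x > 1]: now 3*log(x - 1) - 2*log(x + 2) + ∫(-4/(x + 3)) dx.
Step 4. Evaluate the standard form [assuming x > -3]: now 3*log(x - 1) - 2*log(x + 2) - 4*log(x + 3).
Answer: 3*log(x - 1) - 2*log(x + 2) - 4*log(x + 3).


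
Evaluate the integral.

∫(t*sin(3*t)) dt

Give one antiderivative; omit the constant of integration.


Answer: -t*cos(3*t)/3 + sin(3*t)/9.


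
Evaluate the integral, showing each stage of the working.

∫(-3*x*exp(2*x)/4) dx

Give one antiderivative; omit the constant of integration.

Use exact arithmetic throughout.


Step 1. Integrate ∫(-3*x*exp(2*x)/4) dx by parts with u = x, dv = (-3*exp(2*x)/4) dx, so v = -3*exp(2*x)/8: now -3*x*exp(2*x)/8 + ∫(3*exp(2*x)/8) dx.
Step 2. Evaluate the standard form: now -3*x*exp(2*x)/8 + 3*exp(2*x)/16.
Answer: -3*x*exp(2*x)/8 + 3*exp(2*x)/16.


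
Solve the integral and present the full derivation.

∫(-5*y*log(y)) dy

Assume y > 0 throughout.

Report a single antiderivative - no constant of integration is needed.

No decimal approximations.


Step 1. Integrate ∫(-5*y*log(y)) dy by parts with u = log(y), dv = (-5*y) dy, so v = -5*y**2/2 [assuming y > 0]: now -5*y**2*log(y)/2 + ∫(5*y/2) dy.
Step 2. Evaluate the standard form: now -5*y**2*log(y)/2 + 5*y**2/4.
Answer: -5*y**2*log(y)/2 + 5*y**2/4.


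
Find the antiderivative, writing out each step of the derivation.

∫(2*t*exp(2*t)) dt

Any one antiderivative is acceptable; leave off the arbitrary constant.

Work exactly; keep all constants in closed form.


Step 1. Integrate ∫(2*t*exp(2*t)) dt by parts with u = t, dv = (2*exp(2*t)) dt, so v = exp(2*t): now t*exp(2*t) + ∫(-exp(2*t)) dt.
Step 2. Evaluate the standard form: now t*exp(2*t) - exp(2*t)/2.
Answer: t*exp(2*t) - exp(2*t)/2.


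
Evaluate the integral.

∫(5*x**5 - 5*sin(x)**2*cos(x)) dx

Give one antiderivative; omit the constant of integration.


Answer: 5*x**6/6 - 5*sin(x)**3/3.


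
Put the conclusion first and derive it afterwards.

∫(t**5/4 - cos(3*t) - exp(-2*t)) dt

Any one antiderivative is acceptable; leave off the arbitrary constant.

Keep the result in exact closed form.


The answer is t**6/24 - sin(3*t)/3 + exp(-2*t)/2.
Step 1. Rewrite: now ∫(t**5/4) dt + ∫(-exp(-2*t)) dt + ∫(-cos(3*t)) dt.
Step 2. Evaluate the standard form: now -sin(3*t)/3 + ∫(t**5/4) dt + ∫(-exp(-2*t)) dt.
Step 3. Evaluate the standard form: now -sin(3*t)/3 + ∫(t**5/4) dt + exp(-2*t)/2.
Step 4. Evaluate the standard form: now t**6/24 - sin(3*t)/3 + exp(-2*t)/2.
Answer: t**6/24 - sin(3*t)/3 + exp(-2*t)/2.


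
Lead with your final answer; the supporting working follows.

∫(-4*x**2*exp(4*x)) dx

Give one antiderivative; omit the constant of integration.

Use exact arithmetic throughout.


The answer is -x**2*exp(4*x) + x*exp(4*x)/2 - exp(4*x)/8.
Step 1. Integrate ∫(-4*x**2*exp(4*x)) dx by parts with u = x**2, dv = (-4*exp(4*x)) dx, so v = -exp(4*x): now -x**2*exp(4*x) + ∫(2*x*exp(4*x)) dx.
Step 2. Integrate ∫(2*x*exp(4*x)) dx by parts with u = x, dv = (2*exp(4*x)) dx, so v = exp(4*x)/2: now -x**2*exp(4*x) + x*exp(4*x)/2 + ∫(-exp(4*x)/2) dx.
Step 3. Evaluate the standard form: now -x**2*exp(4*x) + x*exp(4*x)/2 - exp(4*x)/8.
Answer: -x**2*exp(4*x) + x*exp(4*x)/2 - exp(4*x)/8.


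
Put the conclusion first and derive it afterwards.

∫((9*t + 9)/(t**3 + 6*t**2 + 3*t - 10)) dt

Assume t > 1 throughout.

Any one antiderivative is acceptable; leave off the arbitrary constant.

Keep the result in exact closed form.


The answer is log(t - 1) + log(t + 2) - 2*log(t + 5).
Step 1. Decompose ∫((9*t + 9)/(t**3 + 6*t**2 + 3*t - 10)) dt by partial fractions, (9*t + 9)/(t**3 + 6*t**2 + 3*t - 10) = -2/(t + 5) + 1/(t + 2) + 1/(t - 1): now ∫(1/(t - 1)) dt + ∫(1/(t + 2)) dt + ∫(-2/(t + 5)) dt.
Step 2. Evaluate the standard form [assuming t > -2]: now log(t + 2) + ∫(1/(t - 1)) dt + ∫(-2/(t + 5)) dt.
Step 3. Evaluate the standard form [assuming t > 1]: now log(t - 1) + log(t + 2) + ∫(-2/(t + 5)) dt.
Step 4. Evaluate the standard form [assuming t > -5]: now log(t - 1) + log(t + 2) - 2*log(t + 5).
Answer: log(t - 1) + log(t + 2) - 2*log(t + 5).


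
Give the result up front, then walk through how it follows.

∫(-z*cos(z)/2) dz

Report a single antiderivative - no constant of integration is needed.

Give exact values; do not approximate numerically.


The answer is -z*sin(z)/2 - cos(z)/2.
Step 1. Integrate ∫(-z*cos(z)/2) dz by parts with u = z, dv = (-cos(z)/2) dz, so v = -sin(z)/2: now -z*sin(z)/2 + ∫(sin(z)/2) dz.
Step 2. Evaluate the standard form: now -z*sin(z)/2 - cos(z)/2.
Answer: -z*sin(z)/2 - cos(z)/2.


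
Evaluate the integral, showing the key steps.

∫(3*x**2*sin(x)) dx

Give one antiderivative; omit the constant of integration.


Step 1. Integrate ∫(3*x**2*sin(x)) dx by parts with u = x**2, dv = (3*sin(x)) dx, so v = -3*cos(x): now -3*x**2*cos(x) + ∫(6*x*cos(x)) dx.
Step 2. Integrate ∫(6*x*cos(x)) dx by parts with u = x, dv = (6*cos(x)) dx, so v = 6*sin(x): now -3*x**2*cos(x) + 6*x*sin(x) + ∫(-6*sin(x)) dx.
Step 3. Evaluate the standard form: now -3*x**2*cos(x) + 6*x*sin(x) + 6*cos(x).
Answer: -3*x**2*cos(x) + 6*x*sin(x) + 6*cos(x).


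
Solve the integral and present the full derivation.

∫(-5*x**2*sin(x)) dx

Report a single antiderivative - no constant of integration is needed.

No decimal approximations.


Step 1. Integrate ∫(-5*x**2*sin(x)) dx by parts with u = x**2, dv = (-5*sin(x)) dx, so v = 5*cos(x): now 5*x**2*cos(x) + ∫(-10*x*cos(x)) dx.
Step 2. Integrate ∫(-10*x*cos(x)) dx by parts with u = x, dv = (-10*cos(x)) dx, so v = -10*sin(x): now 5*x**2*cos(x) - 10*x*sin(x) + ∫(10*sin(x)) dx.
Step 3. Evaluate the standard form: now 5*x**2*cos(x) - 10*x*sin(x) - 10*cos(x).
Answer: 5*x**2*cos(x) - 10*x*sin(x) - 10*cos(x).


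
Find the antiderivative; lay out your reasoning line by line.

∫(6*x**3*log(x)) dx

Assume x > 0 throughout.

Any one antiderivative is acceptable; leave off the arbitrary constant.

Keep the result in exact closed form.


Step 1. Integrate ∫(6*x**3*log(x)) dx by parts with u = log(x), dv = (6*x**3) dx, so v = 3*x**4/2 [assuming x > 0]: now 3*x**4*log(x)/2 + ∫(-3*x**3/2) dx.
Step 2. Evaluate the standard form: now 3*x**4*log(x)/2 - 3*x**4/8.
Answer: 3*x**4*log(x)/2 - 3*x**4/8.
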